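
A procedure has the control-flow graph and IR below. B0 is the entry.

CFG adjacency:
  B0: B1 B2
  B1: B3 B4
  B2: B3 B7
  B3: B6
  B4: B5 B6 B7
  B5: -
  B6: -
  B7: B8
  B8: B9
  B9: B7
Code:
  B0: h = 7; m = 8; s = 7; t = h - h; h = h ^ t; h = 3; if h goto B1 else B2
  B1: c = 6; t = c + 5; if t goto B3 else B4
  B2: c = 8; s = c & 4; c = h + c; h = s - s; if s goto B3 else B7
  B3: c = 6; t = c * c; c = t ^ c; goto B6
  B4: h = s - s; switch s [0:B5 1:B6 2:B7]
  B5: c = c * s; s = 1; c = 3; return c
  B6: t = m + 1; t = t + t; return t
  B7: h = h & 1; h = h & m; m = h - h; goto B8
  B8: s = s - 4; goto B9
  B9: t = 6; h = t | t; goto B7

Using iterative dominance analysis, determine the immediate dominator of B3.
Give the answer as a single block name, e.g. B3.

Answer: B0

Derivation:
idom tree: B1←B0 B2←B0 B3←B0 B4←B1 B5←B4 B6←B0 B7←B0 B8←B7 B9←B8
Dom∩ at merges:
  B3: preds {B1,B2}: {B0,B1} ∩ {B0,B2} = {B0}; idom=B0
  B6: preds {B3,B4}: {B0,B3} ∩ {B0,B1,B4} = {B0}; idom=B0
  B7: preds {B2,B4,B9}: {B0,B2} ∩ {B0,B1,B4} ∩ {B0,B7,B8,B9} = {B0}; idom=B0

idom(B3) = B0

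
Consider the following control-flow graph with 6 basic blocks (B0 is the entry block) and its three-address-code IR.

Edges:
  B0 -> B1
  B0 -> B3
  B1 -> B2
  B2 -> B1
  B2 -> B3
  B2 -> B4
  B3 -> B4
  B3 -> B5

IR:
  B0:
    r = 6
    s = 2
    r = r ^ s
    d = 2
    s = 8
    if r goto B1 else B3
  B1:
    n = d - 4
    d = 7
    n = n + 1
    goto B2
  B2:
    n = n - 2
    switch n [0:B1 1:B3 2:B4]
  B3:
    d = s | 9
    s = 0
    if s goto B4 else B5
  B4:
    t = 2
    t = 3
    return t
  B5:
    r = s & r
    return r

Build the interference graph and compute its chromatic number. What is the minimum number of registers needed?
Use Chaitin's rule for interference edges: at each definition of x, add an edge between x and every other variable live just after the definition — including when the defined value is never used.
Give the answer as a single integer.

Block summaries:
  B0: {d,r,s} / ∅
  B1: {d,n} / {d}
  B2: {n} / {n}
  B3: {d,s} / {s}
  B4: {t} / ∅
  B5: {r} / {r,s}

Backward fixpoint:
  B0: in=∅ out={d,r,s}
  B1: in={d,r,s} out={d,n,r,s}
  B2: in={d,n,r,s} out={d,r,s}
  B3: in={r,s} out={r,s}
  B4: in=∅ out=∅
  B5: in={r,s} out=∅

Interference:
  d↔{n,r,s}
  n↔{d,r,s}
  r↔{d,n,s}
  s↔{d,n,r}
  t↔∅

Colouring:
  clique {d,n,r,s} ⇒ need ≥ 4
  assign d→R0 n→R1 r→R2 s→R3 t→R0 — no edge inside a register ⇒ χ ≤ 4
  χ = 4

Answer: 4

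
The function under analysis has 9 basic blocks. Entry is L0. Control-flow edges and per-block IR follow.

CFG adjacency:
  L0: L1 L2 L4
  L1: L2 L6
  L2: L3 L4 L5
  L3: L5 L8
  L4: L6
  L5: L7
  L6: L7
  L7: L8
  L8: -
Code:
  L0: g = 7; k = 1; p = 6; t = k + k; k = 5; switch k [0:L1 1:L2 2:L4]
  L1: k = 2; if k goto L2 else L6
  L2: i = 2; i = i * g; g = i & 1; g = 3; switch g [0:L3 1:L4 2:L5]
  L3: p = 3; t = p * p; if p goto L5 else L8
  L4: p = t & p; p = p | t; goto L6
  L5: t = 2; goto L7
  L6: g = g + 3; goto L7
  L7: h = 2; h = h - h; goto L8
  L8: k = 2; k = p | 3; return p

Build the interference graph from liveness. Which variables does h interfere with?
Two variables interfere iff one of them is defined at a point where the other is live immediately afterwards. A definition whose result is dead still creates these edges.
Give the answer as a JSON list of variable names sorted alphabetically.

Answer: ["p"]

Derivation:
def/use:
  L0 def {g,k,p,t} use ∅
  L1 def {k} use ∅
  L2 def {g,i} use {g}
  L3 def {p,t} use ∅
  L4 def {p} use {p,t}
  L5 def {t} use ∅
  L6 def {g} use {g}
  L7 def {h} use ∅
  L8 def {k} use {p}

Backward fixpoint:
  live L0: ∅→{g,p,t}
  live L1: {g,p,t}→{g,p,t}
  live L2: {g,p,t}→{g,p,t}
  live L3: ∅→{p}
  live L4: {g,p,t}→{g,p}
  live L5: {p}→{p}
  live L6: {g,p}→{p}
  live L7: {p}→{p}
  live L8: {p}→∅

Interference:
  g↔{i,k,p,t}
  h↔{p}
  i↔{g,p,t}
  k↔{g,p,t}
  p↔{g,h,i,k,t}
  t↔{g,i,k,p}

N(h) = ["p"]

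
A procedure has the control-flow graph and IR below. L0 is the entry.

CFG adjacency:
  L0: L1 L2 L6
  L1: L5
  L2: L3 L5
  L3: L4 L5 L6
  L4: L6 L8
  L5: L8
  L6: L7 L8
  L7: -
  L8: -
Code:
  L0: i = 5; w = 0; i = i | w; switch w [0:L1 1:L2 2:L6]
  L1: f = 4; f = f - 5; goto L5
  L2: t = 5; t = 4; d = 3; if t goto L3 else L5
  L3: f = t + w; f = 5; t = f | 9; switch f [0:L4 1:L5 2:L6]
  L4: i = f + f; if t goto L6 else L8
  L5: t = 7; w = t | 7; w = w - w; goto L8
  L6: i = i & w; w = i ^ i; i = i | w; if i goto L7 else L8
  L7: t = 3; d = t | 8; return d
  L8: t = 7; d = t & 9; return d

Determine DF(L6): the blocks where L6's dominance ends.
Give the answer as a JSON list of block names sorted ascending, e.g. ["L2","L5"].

Answer: ["L8"]

Analysis:
idom tree: L1←L0 L2←L0 L3←L2 L4←L3 L5←L0 L6←L0 L7←L6 L8←L0
Dom at joins:
  L5: preds {L1,L2,L3}: {L0,L1} ∩ {L0,L2} ∩ {L0,L2,L3} = {L0}; idom=L0
  L6: preds {L0,L3,L4}: {L0} ∩ {L0,L2,L3} ∩ {L0,L2,L3,L4} = {L0}; idom=L0
  L8: preds {L4,L5,L6}: {L0,L2,L3,L4} ∩ {L0,L5} ∩ {L0,L6} = {L0}; idom=L0

DF walk-up:
  L5←L1: walk L1 to L0
  L5←L2: walk L2 to L0
  L5←L3: walk L3→L2 to L0
  L6←L0: walk · to L0
  L6←L3: walk L3→L2 to L0
  L6←L4: walk L4→L3→L2 to L0
  L8←L4: walk L4→L3→L2 to L0
  L8←L5: walk L5 to L0
  L8←L6: walk L6 to L0
  DF(L0)=∅
  DF(L1)={L5}
  DF(L2)={L5,L6,L8}
  DF(L3)={L5,L6,L8}
  DF(L4)={L6,L8}
  DF(L5)={L8}
  DF(L6)={L8}
  DF(L7)=∅
  DF(L8)=∅

DF(L6) = ["L8"]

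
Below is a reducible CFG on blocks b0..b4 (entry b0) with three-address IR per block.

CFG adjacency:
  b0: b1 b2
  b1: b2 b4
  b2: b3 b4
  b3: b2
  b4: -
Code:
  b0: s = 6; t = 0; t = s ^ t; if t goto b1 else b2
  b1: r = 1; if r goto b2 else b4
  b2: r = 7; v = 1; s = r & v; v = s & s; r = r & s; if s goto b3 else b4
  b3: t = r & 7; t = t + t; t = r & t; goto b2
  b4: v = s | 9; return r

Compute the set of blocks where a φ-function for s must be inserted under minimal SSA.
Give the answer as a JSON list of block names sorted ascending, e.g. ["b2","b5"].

idom tree: b1←b0 b2←b0 b3←b2 b4←b0
Dom∩ at merges:
  b2: preds {b0,b1,b3}: {b0} ∩ {b0,b1} ∩ {b0,b2,b3} = {b0}; idom=b0
  b4: preds {b1,b2}: {b0,b1} ∩ {b0,b2} = {b0}; idom=b0

Frontier:
  b2←b0: walk · to b0
  b2←b1: walk b1 to b0
  b2←b3: walk b3→b2 to b0
  b4←b1: walk b1 to b0
  b4←b2: walk b2 to b0
  b0 → ∅
  b1 → {b2,b4}
  b2 → {b2,b4}
  b3 → {b2}
  b4 → ∅

φ for s: defs {b0,b2}
  DF⁺ = {b2,b4}

Answer: ["b2", "b4"]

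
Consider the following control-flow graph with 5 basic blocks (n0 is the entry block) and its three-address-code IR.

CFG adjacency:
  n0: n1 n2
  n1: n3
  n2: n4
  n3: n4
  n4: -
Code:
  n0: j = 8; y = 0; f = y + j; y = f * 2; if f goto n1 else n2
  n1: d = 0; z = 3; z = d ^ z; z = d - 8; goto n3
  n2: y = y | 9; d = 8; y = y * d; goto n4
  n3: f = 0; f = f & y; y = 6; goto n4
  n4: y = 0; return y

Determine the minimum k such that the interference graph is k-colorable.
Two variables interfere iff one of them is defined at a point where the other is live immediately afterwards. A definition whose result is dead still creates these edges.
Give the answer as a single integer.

Answer: 3

Working:
Block summaries:
  n0: def={f,j,y} ue=∅
  n1: def={d,z} ue=∅
  n2: def={d,y} ue={y}
  n3: def={f,y} ue={y}
  n4: def={y} ue=∅

Live sets:
  live n0: ∅→{y}
  live n1: {y}→{y}
  live n2: {y}→∅
  live n3: {y}→∅
  live n4: ∅→∅

Interference:
  d — {y,z}
  f — {y}
  j — {y}
  y — {d,f,j,z}
  z — {d,y}

Chromatic number:
  {d,y,z} pairwise interfere (3-clique) ⇒ χ ≥ 3
  assign d→R1 f→R1 j→R1 y→R0 z→R2 — no edge inside a register ⇒ χ ≤ 3
  χ = 3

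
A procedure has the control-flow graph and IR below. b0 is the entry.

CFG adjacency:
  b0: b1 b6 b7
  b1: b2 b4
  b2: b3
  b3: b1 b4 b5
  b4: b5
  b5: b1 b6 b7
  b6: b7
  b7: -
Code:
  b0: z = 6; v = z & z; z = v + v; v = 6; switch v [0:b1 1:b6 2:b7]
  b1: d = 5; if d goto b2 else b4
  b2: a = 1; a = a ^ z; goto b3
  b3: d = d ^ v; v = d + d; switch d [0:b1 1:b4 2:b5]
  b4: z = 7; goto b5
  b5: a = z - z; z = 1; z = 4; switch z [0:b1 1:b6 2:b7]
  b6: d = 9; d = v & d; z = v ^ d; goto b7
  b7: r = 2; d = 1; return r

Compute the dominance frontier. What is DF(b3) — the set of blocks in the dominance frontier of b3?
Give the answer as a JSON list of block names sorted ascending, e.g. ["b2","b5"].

Answer: ["b1", "b4", "b5"]

Working:
idom tree: b1←b0 b2←b1 b3←b2 b4←b1 b5←b1 b6←b0 b7←b0
Dom at joins:
  b1: preds {b0,b3,b5}: {b0} ∩ {b0,b1,b2,b3} ∩ {b0,b1,b5} = {b0}; idom=b0
  b4: preds {b1,b3}: {b0,b1} ∩ {b0,b1,b2,b3} = {b0,b1}; idom=b1
  b5: preds {b3,b4}: {b0,b1,b2,b3} ∩ {b0,b1,b4} = {b0,b1}; idom=b1
  b6: preds {b0,b5}: {b0} ∩ {b0,b1,b5} = {b0}; idom=b0
  b7: preds {b0,b5,b6}: {b0} ∩ {b0,b1,b5} ∩ {b0,b6} = {b0}; idom=b0

DF walk-up:
  join b1 pred b0: · stop@b0
  join b1 pred b3: b3→b2→b1 stop@b0
  join b1 pred b5: b5→b1 stop@b0
  join b4 pred b1: · stop@b1
  join b4 pred b3: b3→b2 stop@b1
  join b5 pred b3: b3→b2 stop@b1
  join b5 pred b4: b4 stop@b1
  join b6 pred b0: · stop@b0
  join b6 pred b5: b5→b1 stop@b0
  join b7 pred b0: · stop@b0
  join b7 pred b5: b5→b1 stop@b0
  join b7 pred b6: b6 stop@b0
  b0: DF=∅
  b1: DF={b1,b6,b7}
  b2: DF={b1,b4,b5}
  b3: DF={b1,b4,b5}
  b4: DF={b5}
  b5: DF={b1,b6,b7}
  b6: DF={b7}
  b7: DF=∅

DF(b3) = ["b1", "b4", "b5"]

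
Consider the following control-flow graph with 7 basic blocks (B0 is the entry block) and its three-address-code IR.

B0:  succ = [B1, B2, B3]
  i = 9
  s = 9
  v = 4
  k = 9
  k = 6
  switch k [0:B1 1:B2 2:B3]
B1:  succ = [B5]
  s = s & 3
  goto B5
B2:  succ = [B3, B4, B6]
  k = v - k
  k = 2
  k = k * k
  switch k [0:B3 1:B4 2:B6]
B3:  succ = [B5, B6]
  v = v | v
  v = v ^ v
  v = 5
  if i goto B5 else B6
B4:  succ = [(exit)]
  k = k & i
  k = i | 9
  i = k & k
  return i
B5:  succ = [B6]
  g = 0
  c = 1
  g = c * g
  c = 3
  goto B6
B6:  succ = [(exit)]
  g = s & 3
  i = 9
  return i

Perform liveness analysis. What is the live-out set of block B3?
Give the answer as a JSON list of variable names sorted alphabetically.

Answer: ["s"]

Derivation:
Per-block:
  B0 def {i,k,s,v} use ∅
  B1 def {s} use {s}
  B2 def {k} use {k,v}
  B3 def {v} use {i,v}
  B4 def {i,k} use {i,k}
  B5 def {c,g} use ∅
  B6 def {g,i} use {s}

Live sets:
  live B0: ∅→{i,k,s,v}
  live B1: {s}→{s}
  live B2: {i,k,s,v}→{i,k,s,v}
  live B3: {i,s,v}→{s}
  live B4: {i,k}→∅
  live B5: {s}→{s}
  live B6: {s}→∅

live-out(B3) = ["s"]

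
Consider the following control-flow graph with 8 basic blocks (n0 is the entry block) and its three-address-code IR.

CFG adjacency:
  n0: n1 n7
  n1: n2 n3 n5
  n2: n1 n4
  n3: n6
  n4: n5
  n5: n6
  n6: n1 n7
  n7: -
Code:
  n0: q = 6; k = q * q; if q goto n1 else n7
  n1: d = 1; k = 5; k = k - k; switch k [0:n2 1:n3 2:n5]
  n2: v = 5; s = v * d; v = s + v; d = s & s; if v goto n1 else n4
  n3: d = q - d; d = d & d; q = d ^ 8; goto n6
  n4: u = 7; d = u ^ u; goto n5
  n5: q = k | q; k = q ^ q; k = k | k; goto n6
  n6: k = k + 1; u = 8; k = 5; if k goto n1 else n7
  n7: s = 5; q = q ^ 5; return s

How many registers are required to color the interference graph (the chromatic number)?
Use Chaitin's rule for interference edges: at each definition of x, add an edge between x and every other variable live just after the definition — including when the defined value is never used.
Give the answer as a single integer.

def/use:
  n0 def {k,q} use ∅
  n1 def {d,k} use ∅
  n2 def {d,s,v} use {d}
  n3 def {d,q} use {d,q}
  n4 def {d,u} use ∅
  n5 def {k,q} use {k,q}
  n6 def {k,u} use {k}
  n7 def {q,s} use {q}

Liveness:
  n0 li=∅ lo={q}
  n1 li={q} lo={d,k,q}
  n2 li={d,k,q} lo={k,q}
  n3 li={d,k,q} lo={k,q}
  n4 li={k,q} lo={k,q}
  n5 li={k,q} lo={k,q}
  n6 li={k,q} lo={q}
  n7 li={q} lo=∅

Interfere edges:
  d: {k,q,v}
  k: {d,q,s,u,v}
  q: {d,k,s,u,v}
  s: {k,q,v}
  u: {k,q}
  v: {d,k,q,s}

Registers:
  {d,k,q,v} pairwise interfere (4-clique) ⇒ χ ≥ 4
  4-colouring: R0={k}  R1={q}  R2={u,v}  R3={d,s}
  χ = 4

Answer: 4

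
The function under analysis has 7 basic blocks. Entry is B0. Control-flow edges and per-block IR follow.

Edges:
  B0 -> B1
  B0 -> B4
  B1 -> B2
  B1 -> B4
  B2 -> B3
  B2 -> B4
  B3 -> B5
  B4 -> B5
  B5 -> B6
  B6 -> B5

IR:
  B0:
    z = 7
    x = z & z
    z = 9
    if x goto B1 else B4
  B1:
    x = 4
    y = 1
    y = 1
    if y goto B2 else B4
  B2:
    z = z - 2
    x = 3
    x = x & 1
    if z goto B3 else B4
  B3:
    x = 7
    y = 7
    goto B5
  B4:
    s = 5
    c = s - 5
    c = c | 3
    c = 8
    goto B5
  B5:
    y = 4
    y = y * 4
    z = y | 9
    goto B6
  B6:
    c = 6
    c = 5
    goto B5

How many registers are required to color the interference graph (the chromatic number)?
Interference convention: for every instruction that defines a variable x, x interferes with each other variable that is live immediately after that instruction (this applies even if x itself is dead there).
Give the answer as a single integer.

Answer: 2

Working:
def/use:
  B0 def {x,z} use ∅
  B1 def {x,y} use ∅
  B2 def {x,z} use {z}
  B3 def {x,y} use ∅
  B4 def {c,s} use ∅
  B5 def {y,z} use ∅
  B6 def {c} use ∅

Liveness:
  B0: in=∅ out={z}
  B1: in={z} out={z}
  B2: in={z} out=∅
  B3: in=∅ out=∅
  B4: in=∅ out=∅
  B5: in=∅ out=∅
  B6: in=∅ out=∅

Interference:
  c — ∅
  s — ∅
  x — {z}
  y — {z}
  z — {x,y}

Registers:
  {x,z} pairwise interfere (2-clique) ⇒ χ ≥ 2
  2-colouring: r0={c,s,z}  r1={x,y}
  χ = 2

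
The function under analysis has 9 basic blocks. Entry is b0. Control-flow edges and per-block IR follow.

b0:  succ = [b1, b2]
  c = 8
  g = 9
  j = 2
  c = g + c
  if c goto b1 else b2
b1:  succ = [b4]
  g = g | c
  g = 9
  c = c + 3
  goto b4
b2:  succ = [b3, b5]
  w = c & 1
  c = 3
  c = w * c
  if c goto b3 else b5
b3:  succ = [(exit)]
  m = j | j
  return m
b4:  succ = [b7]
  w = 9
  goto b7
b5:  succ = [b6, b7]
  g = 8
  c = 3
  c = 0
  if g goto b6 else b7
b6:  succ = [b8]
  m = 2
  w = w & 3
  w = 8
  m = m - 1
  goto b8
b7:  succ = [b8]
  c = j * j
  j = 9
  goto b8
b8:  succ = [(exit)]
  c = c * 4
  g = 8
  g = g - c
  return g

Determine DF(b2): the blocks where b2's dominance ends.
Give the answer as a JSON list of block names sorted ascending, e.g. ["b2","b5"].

Answer: ["b7", "b8"]

Analysis:
idom tree: b1←b0 b2←b0 b3←b2 b4←b1 b5←b2 b6←b5 b7←b0 b8←b0
Join-block Dom:
  b7: preds {b4,b5}: {b0,b1,b4} ∩ {b0,b2,b5} = {b0}; idom=b0
  b8: preds {b6,b7}: {b0,b2,b5,b6} ∩ {b0,b7} = {b0}; idom=b0

DF walk-up:
  join b7 pred b4: b4→b1 stop@b0
  join b7 pred b5: b5→b2 stop@b0
  join b8 pred b6: b6→b5→b2 stop@b0
  join b8 pred b7: b7 stop@b0
  DF(b0)=∅
  DF(b1)={b7}
  DF(b2)={b7,b8}
  DF(b3)=∅
  DF(b4)={b7}
  DF(b5)={b7,b8}
  DF(b6)={b8}
  DF(b7)={b8}
  DF(b8)=∅

DF(b2) = ["b7", "b8"]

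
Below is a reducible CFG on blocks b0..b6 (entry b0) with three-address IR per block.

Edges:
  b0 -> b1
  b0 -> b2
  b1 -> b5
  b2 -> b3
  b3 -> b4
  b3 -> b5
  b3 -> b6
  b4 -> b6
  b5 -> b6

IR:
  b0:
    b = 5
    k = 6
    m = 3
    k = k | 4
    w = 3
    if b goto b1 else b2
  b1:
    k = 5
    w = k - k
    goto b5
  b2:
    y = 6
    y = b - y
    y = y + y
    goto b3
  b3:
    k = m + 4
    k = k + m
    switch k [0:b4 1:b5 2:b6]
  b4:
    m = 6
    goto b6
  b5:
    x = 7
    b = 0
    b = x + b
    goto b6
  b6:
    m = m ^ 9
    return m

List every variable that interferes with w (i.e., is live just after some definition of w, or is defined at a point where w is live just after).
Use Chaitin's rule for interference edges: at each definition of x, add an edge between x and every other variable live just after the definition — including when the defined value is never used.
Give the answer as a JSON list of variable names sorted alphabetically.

Answer: ["b", "m"]

Working:
Block summaries:
  b0: {b,k,m,w} / ∅
  b1: {k,w} / ∅
  b2: {y} / {b}
  b3: {k} / {m}
  b4: {m} / ∅
  b5: {b,x} / ∅
  b6: {m} / {m}

Liveness:
  b0 li=∅ lo={b,m}
  b1 li={m} lo={m}
  b2 li={b,m} lo={m}
  b3 li={m} lo={m}
  b4 li=∅ lo={m}
  b5 li={m} lo={m}
  b6 li={m} lo=∅

Conflict graph:
  b — {k,m,w,x,y}
  k — {b,m}
  m — {b,k,w,x,y}
  w — {b,m}
  x — {b,m}
  y — {b,m}

N(w) = ["b", "m"]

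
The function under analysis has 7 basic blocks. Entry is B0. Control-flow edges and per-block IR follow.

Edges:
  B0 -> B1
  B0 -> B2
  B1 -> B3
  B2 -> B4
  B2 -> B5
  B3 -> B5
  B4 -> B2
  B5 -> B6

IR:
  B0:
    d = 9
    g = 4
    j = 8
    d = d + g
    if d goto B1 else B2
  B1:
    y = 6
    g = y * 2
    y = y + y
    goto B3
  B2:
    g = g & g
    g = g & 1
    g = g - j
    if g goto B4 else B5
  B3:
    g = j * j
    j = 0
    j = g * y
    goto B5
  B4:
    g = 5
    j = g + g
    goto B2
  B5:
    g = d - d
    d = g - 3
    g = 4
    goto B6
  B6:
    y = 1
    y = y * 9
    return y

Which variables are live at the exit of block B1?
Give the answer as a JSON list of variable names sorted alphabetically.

Answer: ["d", "j", "y"]

Analysis:
def/use:
  B0 def {d,g,j} use ∅
  B1 def {g,y} use ∅
  B2 def {g} use {g,j}
  B3 def {g,j} use {j,y}
  B4 def {g,j} use ∅
  B5 def {d,g} use {d}
  B6 def {y} use ∅

Liveness:
  B0: in=∅ out={d,g,j}
  B1: in={d,j} out={d,j,y}
  B2: in={d,g,j} out={d}
  B3: in={d,j,y} out={d}
  B4: in={d} out={d,g,j}
  B5: in={d} out=∅
  B6: in=∅ out=∅

live-out(B1) = ["d", "j", "y"]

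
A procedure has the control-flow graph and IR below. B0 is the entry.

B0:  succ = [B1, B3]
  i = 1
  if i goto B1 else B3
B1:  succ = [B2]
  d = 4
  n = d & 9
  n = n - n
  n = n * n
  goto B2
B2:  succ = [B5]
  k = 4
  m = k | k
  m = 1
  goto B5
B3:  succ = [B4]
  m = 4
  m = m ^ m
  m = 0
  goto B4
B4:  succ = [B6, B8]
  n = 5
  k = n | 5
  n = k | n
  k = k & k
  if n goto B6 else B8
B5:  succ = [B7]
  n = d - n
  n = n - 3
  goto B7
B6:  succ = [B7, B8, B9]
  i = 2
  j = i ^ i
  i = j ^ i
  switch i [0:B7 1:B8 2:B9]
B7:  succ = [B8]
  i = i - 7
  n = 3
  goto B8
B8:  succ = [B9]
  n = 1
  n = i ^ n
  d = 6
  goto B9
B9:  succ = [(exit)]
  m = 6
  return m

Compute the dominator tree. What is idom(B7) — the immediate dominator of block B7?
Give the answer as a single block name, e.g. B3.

idom tree: B1←B0 B2←B1 B3←B0 B4←B3 B5←B2 B6←B4 B7←B0 B8←B0 B9←B0
Dom at joins:
  B7: preds {B5,B6}: {B0,B1,B2,B5} ∩ {B0,B3,B4,B6} = {B0}; idom=B0
  B8: preds {B4,B6,B7}: {B0,B3,B4} ∩ {B0,B3,B4,B6} ∩ {B0,B7} = {B0}; idom=B0
  B9: preds {B6,B8}: {B0,B3,B4,B6} ∩ {B0,B8} = {B0}; idom=B0

idom(B7) = B0

Answer: B0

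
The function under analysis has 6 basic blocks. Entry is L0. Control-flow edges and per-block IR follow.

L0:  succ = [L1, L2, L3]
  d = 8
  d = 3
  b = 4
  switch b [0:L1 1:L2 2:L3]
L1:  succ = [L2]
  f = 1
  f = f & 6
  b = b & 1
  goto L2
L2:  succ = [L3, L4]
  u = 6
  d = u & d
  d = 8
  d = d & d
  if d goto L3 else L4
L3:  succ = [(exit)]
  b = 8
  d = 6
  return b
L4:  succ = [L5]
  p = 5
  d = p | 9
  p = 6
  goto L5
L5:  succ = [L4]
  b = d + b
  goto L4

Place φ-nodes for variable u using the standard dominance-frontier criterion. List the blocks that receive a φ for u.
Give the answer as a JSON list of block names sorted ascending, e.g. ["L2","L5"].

Answer: ["L3"]

Derivation:
idom tree: L1←L0 L2←L0 L3←L0 L4←L2 L5←L4
Dom∩ at merges:
  L2: preds {L0,L1}: {L0} ∩ {L0,L1} = {L0}; idom=L0
  L3: preds {L0,L2}: {L0} ∩ {L0,L2} = {L0}; idom=L0
  L4: preds {L2,L5}: {L0,L2} ∩ {L0,L2,L4,L5} = {L0,L2}; idom=L2

DF walk-up:
  join L2 pred L0: · stop@L0
  join L2 pred L1: L1 stop@L0
  join L3 pred L0: · stop@L0
  join L3 pred L2: L2 stop@L0
  join L4 pred L2: · stop@L2
  join L4 pred L5: L5→L4 stop@L2
  L0 → ∅
  L1 → {L2}
  L2 → {L3}
  L3 → ∅
  L4 → {L4}
  L5 → {L4}

φ for u: defs {L2}
  DF⁺ = {L3}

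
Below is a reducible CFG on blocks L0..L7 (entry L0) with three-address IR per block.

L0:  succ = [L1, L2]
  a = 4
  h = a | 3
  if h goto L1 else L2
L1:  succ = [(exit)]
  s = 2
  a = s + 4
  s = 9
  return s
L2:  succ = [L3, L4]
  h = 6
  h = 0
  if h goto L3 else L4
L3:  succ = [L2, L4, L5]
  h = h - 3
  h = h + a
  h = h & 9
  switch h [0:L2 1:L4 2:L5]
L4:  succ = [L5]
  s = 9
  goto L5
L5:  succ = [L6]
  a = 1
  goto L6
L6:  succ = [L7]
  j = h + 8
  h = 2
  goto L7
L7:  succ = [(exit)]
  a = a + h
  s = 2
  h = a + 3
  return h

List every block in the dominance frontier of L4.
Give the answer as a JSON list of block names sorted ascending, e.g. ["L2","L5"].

idom tree: L1←L0 L2←L0 L3←L2 L4←L2 L5←L2 L6←L5 L7←L6
Dom at joins:
  L2: preds {L0,L3}: {L0} ∩ {L0,L2,L3} = {L0}; idom=L0
  L4: preds {L2,L3}: {L0,L2} ∩ {L0,L2,L3} = {L0,L2}; idom=L2
  L5: preds {L3,L4}: {L0,L2,L3} ∩ {L0,L2,L4} = {L0,L2}; idom=L2

Frontier:
  join L2 pred L0: · stop@L0
  join L2 pred L3: L3→L2 stop@L0
  join L4 pred L2: · stop@L2
  join L4 pred L3: L3 stop@L2
  join L5 pred L3: L3 stop@L2
  join L5 pred L4: L4 stop@L2
  L0 → ∅
  L1 → ∅
  L2 → {L2}
  L3 → {L2,L4,L5}
  L4 → {L5}
  L5 → ∅
  L6 → ∅
  L7 → ∅

DF(L4) = ["L5"]

Answer: ["L5"]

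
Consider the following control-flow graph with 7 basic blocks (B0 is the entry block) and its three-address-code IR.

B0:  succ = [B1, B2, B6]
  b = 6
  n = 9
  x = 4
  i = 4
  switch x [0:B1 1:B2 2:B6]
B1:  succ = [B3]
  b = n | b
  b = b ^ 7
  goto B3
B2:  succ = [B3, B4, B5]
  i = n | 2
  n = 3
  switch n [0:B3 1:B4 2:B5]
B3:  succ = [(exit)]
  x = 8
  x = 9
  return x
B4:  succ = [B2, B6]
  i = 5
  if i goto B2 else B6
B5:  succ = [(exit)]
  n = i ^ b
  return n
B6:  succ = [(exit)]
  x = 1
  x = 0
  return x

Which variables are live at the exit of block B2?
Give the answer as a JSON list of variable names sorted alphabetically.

Answer: ["b", "i", "n"]

Working:
Per-block:
  B0: {b,i,n,x} / ∅
  B1: {b} / {b,n}
  B2: {i,n} / {n}
  B3: {x} / ∅
  B4: {i} / ∅
  B5: {n} / {b,i}
  B6: {x} / ∅

Live sets:
  live B0: ∅→{b,n}
  live B1: {b,n}→∅
  live B2: {b,n}→{b,i,n}
  live B3: ∅→∅
  live B4: {b,n}→{b,n}
  live B5: {b,i}→∅
  live B6: ∅→∅

live-out(B2) = ["b", "i", "n"]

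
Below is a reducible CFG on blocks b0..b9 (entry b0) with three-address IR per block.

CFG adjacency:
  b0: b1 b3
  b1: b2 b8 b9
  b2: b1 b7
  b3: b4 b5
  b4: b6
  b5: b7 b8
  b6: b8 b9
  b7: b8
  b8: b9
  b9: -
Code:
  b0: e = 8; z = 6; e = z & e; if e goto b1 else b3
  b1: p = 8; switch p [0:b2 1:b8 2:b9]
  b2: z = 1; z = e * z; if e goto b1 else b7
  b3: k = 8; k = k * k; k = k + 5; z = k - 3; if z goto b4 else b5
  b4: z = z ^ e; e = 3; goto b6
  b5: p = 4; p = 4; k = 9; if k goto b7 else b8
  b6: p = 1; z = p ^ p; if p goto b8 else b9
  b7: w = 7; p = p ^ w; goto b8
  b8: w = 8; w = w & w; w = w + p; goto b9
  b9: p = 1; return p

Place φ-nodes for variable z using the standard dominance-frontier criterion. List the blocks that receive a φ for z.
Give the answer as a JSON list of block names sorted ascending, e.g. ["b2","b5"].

Answer: ["b1", "b7", "b8", "b9"]

Derivation:
idom tree: b1←b0 b2←b1 b3←b0 b4←b3 b5←b3 b6←b4 b7←b0 b8←b0 b9←b0
Join-block Dom:
  b1: preds {b0,b2}: {b0} ∩ {b0,b1,b2} = {b0}; idom=b0
  b7: preds {b2,b5}: {b0,b1,b2} ∩ {b0,b3,b5} = {b0}; idom=b0
  b8: preds {b1,b5,b6,b7}: {b0,b1} ∩ {b0,b3,b5} ∩ {b0,b3,b4,b6} ∩ {b0,b7} = {b0}; idom=b0
  b9: preds {b1,b6,b8}: {b0,b1} ∩ {b0,b3,b4,b6} ∩ {b0,b8} = {b0}; idom=b0

Frontier:
  join b1 pred b0: · stop@b0
  join b1 pred b2: b2→b1 stop@b0
  join b7 pred b2: b2→b1 stop@b0
  join b7 pred b5: b5→b3 stop@b0
  join b8 pred b1: b1 stop@b0
  join b8 pred b5: b5→b3 stop@b0
  join b8 pred b6: b6→b4→b3 stop@b0
  join b8 pred b7: b7 stop@b0
  join b9 pred b1: b1 stop@b0
  join b9 pred b6: b6→b4→b3 stop@b0
  join b9 pred b8: b8 stop@b0
  b0: DF=∅
  b1: DF={b1,b7,b8,b9}
  b2: DF={b1,b7}
  b3: DF={b7,b8,b9}
  b4: DF={b8,b9}
  b5: DF={b7,b8}
  b6: DF={b8,b9}
  b7: DF={b8}
  b8: DF={b9}
  b9: DF=∅

φ for z: defs {b0,b2,b3,b4,b6}
  DF⁺ = {b1,b7,b8,b9}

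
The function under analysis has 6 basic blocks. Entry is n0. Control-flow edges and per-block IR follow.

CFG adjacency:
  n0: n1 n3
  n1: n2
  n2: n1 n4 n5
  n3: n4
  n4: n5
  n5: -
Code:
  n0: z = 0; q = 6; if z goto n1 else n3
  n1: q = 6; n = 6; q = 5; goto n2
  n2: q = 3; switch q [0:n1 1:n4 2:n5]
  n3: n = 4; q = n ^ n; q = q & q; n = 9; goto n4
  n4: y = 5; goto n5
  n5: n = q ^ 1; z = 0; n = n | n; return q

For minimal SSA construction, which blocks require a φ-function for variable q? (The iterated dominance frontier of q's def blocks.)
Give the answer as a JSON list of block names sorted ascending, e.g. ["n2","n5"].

Answer: ["n1", "n4", "n5"]

Derivation:
idom tree: n1←n0 n2←n1 n3←n0 n4←n0 n5←n0
Dom at joins:
  n1: preds {n0,n2}: {n0} ∩ {n0,n1,n2} = {n0}; idom=n0
  n4: preds {n2,n3}: {n0,n1,n2} ∩ {n0,n3} = {n0}; idom=n0
  n5: preds {n2,n4}: {n0,n1,n2} ∩ {n0,n4} = {n0}; idom=n0

Frontier:
  join n1 pred n0: · stop@n0
  join n1 pred n2: n2→n1 stop@n0
  join n4 pred n2: n2→n1 stop@n0
  join n4 pred n3: n3 stop@n0
  join n5 pred n2: n2→n1 stop@n0
  join n5 pred n4: n4 stop@n0
  n0 → ∅
  n1 → {n1,n4,n5}
  n2 → {n1,n4,n5}
  n3 → {n4}
  n4 → {n5}
  n5 → ∅

φ for q: defs {n0,n1,n2,n3}
  DF⁺ = {n1,n4,n5}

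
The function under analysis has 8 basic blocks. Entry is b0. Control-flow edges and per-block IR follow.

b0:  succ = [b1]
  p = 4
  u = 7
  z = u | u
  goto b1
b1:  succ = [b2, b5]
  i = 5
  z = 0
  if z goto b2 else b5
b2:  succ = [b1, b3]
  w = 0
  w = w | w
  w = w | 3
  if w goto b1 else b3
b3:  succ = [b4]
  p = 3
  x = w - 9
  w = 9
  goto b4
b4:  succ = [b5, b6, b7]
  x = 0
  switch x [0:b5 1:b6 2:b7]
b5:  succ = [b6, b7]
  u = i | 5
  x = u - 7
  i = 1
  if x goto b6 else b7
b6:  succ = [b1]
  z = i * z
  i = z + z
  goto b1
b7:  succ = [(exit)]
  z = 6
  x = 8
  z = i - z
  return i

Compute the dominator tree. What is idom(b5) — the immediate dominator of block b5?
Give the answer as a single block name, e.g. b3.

idom tree: b1←b0 b2←b1 b3←b2 b4←b3 b5←b1 b6←b1 b7←b1
Dom at joins:
  b1: preds {b0,b2,b6}: {b0} ∩ {b0,b1,b2} ∩ {b0,b1,b6} = {b0}; idom=b0
  b5: preds {b1,b4}: {b0,b1} ∩ {b0,b1,b2,b3,b4} = {b0,b1}; idom=b1
  b6: preds {b4,b5}: {b0,b1,b2,b3,b4} ∩ {b0,b1,b5} = {b0,b1}; idom=b1
  b7: preds {b4,b5}: {b0,b1,b2,b3,b4} ∩ {b0,b1,b5} = {b0,b1}; idom=b1

idom(b5) = b1

Answer: b1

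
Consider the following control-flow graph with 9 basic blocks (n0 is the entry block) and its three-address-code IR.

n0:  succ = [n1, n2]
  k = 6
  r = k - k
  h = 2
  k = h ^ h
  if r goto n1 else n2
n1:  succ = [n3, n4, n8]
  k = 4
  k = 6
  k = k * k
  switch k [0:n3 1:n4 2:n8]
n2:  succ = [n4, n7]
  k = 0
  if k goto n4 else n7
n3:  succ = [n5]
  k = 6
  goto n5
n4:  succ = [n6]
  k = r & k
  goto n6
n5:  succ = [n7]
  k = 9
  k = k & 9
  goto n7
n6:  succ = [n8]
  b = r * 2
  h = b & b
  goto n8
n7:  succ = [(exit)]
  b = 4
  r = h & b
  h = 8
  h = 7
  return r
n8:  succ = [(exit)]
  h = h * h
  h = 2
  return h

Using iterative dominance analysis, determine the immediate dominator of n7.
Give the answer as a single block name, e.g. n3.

Answer: n0

Analysis:
idom tree: n1←n0 n2←n0 n3←n1 n4←n0 n5←n3 n6←n4 n7←n0 n8←n0
Join-block Dom:
  n4: preds {n1,n2}: {n0,n1} ∩ {n0,n2} = {n0}; idom=n0
  n7: preds {n2,n5}: {n0,n2} ∩ {n0,n1,n3,n5} = {n0}; idom=n0
  n8: preds {n1,n6}: {n0,n1} ∩ {n0,n4,n6} = {n0}; idom=n0

idom(n7) = n0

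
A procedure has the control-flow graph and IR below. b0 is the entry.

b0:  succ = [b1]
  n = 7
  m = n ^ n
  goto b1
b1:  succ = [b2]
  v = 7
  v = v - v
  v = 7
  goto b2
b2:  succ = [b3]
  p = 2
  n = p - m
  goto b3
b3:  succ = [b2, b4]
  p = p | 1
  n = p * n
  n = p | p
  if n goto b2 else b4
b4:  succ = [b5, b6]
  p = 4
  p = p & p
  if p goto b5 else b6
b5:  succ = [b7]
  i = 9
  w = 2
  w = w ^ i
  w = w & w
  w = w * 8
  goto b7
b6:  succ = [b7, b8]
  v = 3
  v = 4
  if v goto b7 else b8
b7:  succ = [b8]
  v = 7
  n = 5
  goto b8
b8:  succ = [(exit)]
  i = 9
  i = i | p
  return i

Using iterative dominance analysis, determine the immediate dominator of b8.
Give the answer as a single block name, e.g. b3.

idom tree: b1←b0 b2←b1 b3←b2 b4←b3 b5←b4 b6←b4 b7←b4 b8←b4
Dom∩ at merges:
  b2: preds {b1,b3}: {b0,b1} ∩ {b0,b1,b2,b3} = {b0,b1}; idom=b1
  b7: preds {b5,b6}: {b0,b1,b2,b3,b4,b5} ∩ {b0,b1,b2,b3,b4,b6} = {b0,b1,b2,b3,b4}; idom=b4
  b8: preds {b6,b7}: {b0,b1,b2,b3,b4,b6} ∩ {b0,b1,b2,b3,b4,b7} = {b0,b1,b2,b3,b4}; idom=b4

idom(b8) = b4

Answer: b4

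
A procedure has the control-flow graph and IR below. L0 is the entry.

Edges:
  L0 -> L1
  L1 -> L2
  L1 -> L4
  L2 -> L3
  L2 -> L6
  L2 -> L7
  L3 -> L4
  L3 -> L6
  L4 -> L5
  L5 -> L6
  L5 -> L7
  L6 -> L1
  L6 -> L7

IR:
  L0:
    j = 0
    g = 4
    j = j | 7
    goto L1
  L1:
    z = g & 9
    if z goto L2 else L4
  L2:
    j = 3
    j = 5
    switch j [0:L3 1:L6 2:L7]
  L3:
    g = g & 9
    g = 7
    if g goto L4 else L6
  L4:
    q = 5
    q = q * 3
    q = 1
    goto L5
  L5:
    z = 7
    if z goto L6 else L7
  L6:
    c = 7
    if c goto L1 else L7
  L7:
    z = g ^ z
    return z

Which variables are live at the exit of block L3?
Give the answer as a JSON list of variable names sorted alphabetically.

Answer: ["g", "z"]

Derivation:
def/use:
  L0: def={g,j} ue=∅
  L1: def={z} ue={g}
  L2: def={j} ue=∅
  L3: def={g} ue={g}
  L4: def={q} ue=∅
  L5: def={z} ue=∅
  L6: def={c} ue=∅
  L7: def={z} ue={g,z}

Backward fixpoint:
  L0: in=∅ out={g}
  L1: in={g} out={g,z}
  L2: in={g,z} out={g,z}
  L3: in={g,z} out={g,z}
  L4: in={g} out={g}
  L5: in={g} out={g,z}
  L6: in={g,z} out={g,z}
  L7: in={g,z} out=∅

live-out(L3) = ["g", "z"]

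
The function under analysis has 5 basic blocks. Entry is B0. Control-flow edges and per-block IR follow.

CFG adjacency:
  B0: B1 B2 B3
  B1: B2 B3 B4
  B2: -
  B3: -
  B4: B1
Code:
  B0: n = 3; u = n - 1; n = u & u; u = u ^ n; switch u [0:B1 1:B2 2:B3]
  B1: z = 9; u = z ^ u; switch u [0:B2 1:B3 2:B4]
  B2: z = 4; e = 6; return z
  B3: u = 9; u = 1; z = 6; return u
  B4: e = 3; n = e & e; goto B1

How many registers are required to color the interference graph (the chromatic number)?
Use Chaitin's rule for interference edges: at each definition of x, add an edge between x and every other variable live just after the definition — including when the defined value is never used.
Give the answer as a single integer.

Block summaries:
  B0 def {n,u} use ∅
  B1 def {u,z} use {u}
  B2 def {e,z} use ∅
  B3 def {u,z} use ∅
  B4 def {e,n} use ∅

Backward fixpoint:
  B0 li=∅ lo={u}
  B1 li={u} lo={u}
  B2 li=∅ lo=∅
  B3 li=∅ lo=∅
  B4 li={u} lo={u}

Conflict graph:
  e: {u,z}
  n: {u}
  u: {e,n,z}
  z: {e,u}

Colouring:
  lower bound: {e,u,z} mutually conflict ⇒ χ ≥ 3
  3-colouring: c0={u}  c1={e,n}  c2={z}
  χ = 3

Answer: 3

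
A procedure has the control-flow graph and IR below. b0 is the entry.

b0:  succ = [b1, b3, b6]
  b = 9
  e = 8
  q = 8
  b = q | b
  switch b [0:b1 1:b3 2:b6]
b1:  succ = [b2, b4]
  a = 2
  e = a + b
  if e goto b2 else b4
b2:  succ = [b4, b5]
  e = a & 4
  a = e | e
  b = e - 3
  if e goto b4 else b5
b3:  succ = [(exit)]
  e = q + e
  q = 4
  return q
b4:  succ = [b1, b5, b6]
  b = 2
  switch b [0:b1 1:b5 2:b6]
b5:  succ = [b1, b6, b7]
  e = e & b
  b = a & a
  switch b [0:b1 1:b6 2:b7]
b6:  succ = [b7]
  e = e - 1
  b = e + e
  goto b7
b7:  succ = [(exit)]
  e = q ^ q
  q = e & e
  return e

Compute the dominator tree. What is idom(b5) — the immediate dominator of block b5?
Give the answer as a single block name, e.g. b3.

Answer: b1

Derivation:
idom tree: b1←b0 b2←b1 b3←b0 b4←b1 b5←b1 b6←b0 b7←b0
Dom∩ at merges:
  b1: preds {b0,b4,b5}: {b0} ∩ {b0,b1,b4} ∩ {b0,b1,b5} = {b0}; idom=b0
  b4: preds {b1,b2}: {b0,b1} ∩ {b0,b1,b2} = {b0,b1}; idom=b1
  b5: preds {b2,b4}: {b0,b1,b2} ∩ {b0,b1,b4} = {b0,b1}; idom=b1
  b6: preds {b0,b4,b5}: {b0} ∩ {b0,b1,b4} ∩ {b0,b1,b5} = {b0}; idom=b0
  b7: preds {b5,b6}: {b0,b1,b5} ∩ {b0,b6} = {b0}; idom=b0

idom(b5) = b1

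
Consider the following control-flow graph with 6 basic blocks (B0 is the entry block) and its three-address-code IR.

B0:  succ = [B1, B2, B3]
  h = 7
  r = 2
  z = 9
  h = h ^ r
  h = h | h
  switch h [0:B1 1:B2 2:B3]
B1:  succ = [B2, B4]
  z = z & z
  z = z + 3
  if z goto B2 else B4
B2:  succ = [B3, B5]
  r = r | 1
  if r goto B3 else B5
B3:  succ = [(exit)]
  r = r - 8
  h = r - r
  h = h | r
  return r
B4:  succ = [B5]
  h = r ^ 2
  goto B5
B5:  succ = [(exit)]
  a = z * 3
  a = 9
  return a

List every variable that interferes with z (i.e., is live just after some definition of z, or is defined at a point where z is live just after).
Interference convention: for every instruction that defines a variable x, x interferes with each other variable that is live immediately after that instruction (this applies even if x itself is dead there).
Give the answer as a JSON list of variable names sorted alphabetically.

Per-block:
  B0: {h,r,z} / ∅
  B1: {z} / {z}
  B2: {r} / {r}
  B3: {h,r} / {r}
  B4: {h} / {r}
  B5: {a} / {z}

Live sets:
  live B0: ∅→{r,z}
  live B1: {r,z}→{r,z}
  live B2: {r,z}→{r,z}
  live B3: {r}→∅
  live B4: {r,z}→{z}
  live B5: {z}→∅

Interfere edges:
  a: ∅
  h: {r,z}
  r: {h,z}
  z: {h,r}

N(z) = ["h", "r"]

Answer: ["h", "r"]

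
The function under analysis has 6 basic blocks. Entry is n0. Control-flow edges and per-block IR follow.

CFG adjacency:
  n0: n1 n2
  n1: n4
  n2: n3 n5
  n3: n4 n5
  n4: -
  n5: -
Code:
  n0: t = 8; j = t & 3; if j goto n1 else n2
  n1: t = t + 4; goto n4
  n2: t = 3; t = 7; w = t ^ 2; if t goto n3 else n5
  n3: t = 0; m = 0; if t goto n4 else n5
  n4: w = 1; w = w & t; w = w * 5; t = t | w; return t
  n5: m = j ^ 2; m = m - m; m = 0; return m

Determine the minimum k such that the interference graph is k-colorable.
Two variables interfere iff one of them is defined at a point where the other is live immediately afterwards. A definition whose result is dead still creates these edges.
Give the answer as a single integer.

Per-block:
  n0 def {j,t} use ∅
  n1 def {t} use {t}
  n2 def {t,w} use ∅
  n3 def {m,t} use ∅
  n4 def {t,w} use {t}
  n5 def {m} use {j}

Backward fixpoint:
  live n0: ∅→{j,t}
  live n1: {t}→{t}
  live n2: {j}→{j}
  live n3: {j}→{j,t}
  live n4: {t}→∅
  live n5: {j}→∅

Interfere edges:
  j↔{m,t,w}
  m↔{j,t}
  t↔{j,m,w}
  w↔{j,t}

Chromatic number:
  clique {j,m,t} ⇒ need ≥ 3
  assign j→c0 m→c2 t→c1 w→c2 — no edge inside a register ⇒ χ ≤ 3
  χ = 3

Answer: 3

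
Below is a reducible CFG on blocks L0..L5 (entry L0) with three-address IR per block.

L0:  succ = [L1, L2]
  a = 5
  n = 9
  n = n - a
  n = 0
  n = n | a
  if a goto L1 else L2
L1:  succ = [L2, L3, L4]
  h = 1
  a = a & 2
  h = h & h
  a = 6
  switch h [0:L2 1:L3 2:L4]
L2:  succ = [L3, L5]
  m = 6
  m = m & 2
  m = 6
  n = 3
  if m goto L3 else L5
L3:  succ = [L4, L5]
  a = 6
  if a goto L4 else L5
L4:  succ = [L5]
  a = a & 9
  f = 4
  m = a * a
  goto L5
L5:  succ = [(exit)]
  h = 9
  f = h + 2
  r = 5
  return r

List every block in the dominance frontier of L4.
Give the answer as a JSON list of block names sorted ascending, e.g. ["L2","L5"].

idom tree: L1←L0 L2←L0 L3←L0 L4←L0 L5←L0
Join-block Dom:
  L2: preds {L0,L1}: {L0} ∩ {L0,L1} = {L0}; idom=L0
  L3: preds {L1,L2}: {L0,L1} ∩ {L0,L2} = {L0}; idom=L0
  L4: preds {L1,L3}: {L0,L1} ∩ {L0,L3} = {L0}; idom=L0
  L5: preds {L2,L3,L4}: {L0,L2} ∩ {L0,L3} ∩ {L0,L4} = {L0}; idom=L0

Frontier:
  L2←L0: walk · to L0
  L2←L1: walk L1 to L0
  L3←L1: walk L1 to L0
  L3←L2: walk L2 to L0
  L4←L1: walk L1 to L0
  L4←L3: walk L3 to L0
  L5←L2: walk L2 to L0
  L5←L3: walk L3 to L0
  L5←L4: walk L4 to L0
  L0: DF=∅
  L1: DF={L2,L3,L4}
  L2: DF={L3,L5}
  L3: DF={L4,L5}
  L4: DF={L5}
  L5: DF=∅

DF(L4) = ["L5"]

Answer: ["L5"]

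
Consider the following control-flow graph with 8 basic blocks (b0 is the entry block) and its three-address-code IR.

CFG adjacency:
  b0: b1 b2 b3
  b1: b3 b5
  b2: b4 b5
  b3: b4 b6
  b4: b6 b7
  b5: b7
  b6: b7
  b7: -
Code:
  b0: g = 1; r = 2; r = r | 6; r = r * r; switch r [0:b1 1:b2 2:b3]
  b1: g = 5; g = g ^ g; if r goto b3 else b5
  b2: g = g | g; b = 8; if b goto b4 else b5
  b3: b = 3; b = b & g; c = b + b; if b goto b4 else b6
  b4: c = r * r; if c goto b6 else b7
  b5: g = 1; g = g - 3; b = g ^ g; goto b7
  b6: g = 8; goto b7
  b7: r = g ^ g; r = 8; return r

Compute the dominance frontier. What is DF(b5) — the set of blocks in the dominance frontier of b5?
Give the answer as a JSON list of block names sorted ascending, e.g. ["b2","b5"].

idom tree: b1←b0 b2←b0 b3←b0 b4←b0 b5←b0 b6←b0 b7←b0
Dom at joins:
  b3: preds {b0,b1}: {b0} ∩ {b0,b1} = {b0}; idom=b0
  b4: preds {b2,b3}: {b0,b2} ∩ {b0,b3} = {b0}; idom=b0
  b5: preds {b1,b2}: {b0,b1} ∩ {b0,b2} = {b0}; idom=b0
  b6: preds {b3,b4}: {b0,b3} ∩ {b0,b4} = {b0}; idom=b0
  b7: preds {b4,b5,b6}: {b0,b4} ∩ {b0,b5} ∩ {b0,b6} = {b0}; idom=b0

DF walk-up:
  join b3 pred b0: · stop@b0
  join b3 pred b1: b1 stop@b0
  join b4 pred b2: b2 stop@b0
  join b4 pred b3: b3 stop@b0
  join b5 pred b1: b1 stop@b0
  join b5 pred b2: b2 stop@b0
  join b6 pred b3: b3 stop@b0
  join b6 pred b4: b4 stop@b0
  join b7 pred b4: b4 stop@b0
  join b7 pred b5: b5 stop@b0
  join b7 pred b6: b6 stop@b0
  b0: DF=∅
  b1: DF={b3,b5}
  b2: DF={b4,b5}
  b3: DF={b4,b6}
  b4: DF={b6,b7}
  b5: DF={b7}
  b6: DF={b7}
  b7: DF=∅

DF(b5) = ["b7"]

Answer: ["b7"]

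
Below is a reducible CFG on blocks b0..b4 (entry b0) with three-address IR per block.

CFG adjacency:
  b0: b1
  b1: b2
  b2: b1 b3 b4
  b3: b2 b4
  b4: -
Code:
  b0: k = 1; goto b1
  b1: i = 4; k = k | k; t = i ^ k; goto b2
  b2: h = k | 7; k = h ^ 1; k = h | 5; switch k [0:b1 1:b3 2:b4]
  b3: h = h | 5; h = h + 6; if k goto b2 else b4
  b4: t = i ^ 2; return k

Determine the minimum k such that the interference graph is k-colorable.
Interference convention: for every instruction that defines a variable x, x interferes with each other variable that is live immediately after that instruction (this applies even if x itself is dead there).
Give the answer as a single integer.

Answer: 3

Working:
Per-block:
  b0: def={k} ue=∅
  b1: def={i,k,t} ue={k}
  b2: def={h,k} ue={k}
  b3: def={h} ue={h,k}
  b4: def={t} ue={i,k}

Live sets:
  b0 li=∅ lo={k}
  b1 li={k} lo={i,k}
  b2 li={i,k} lo={h,i,k}
  b3 li={h,i,k} lo={i,k}
  b4 li={i,k} lo=∅

Interfere edges:
  h: {i,k}
  i: {h,k,t}
  k: {h,i,t}
  t: {i,k}

Colouring:
  lower bound: {h,i,k} mutually conflict ⇒ χ ≥ 3
  3-colouring: r0={i}  r1={k}  r2={h,t}
  χ = 3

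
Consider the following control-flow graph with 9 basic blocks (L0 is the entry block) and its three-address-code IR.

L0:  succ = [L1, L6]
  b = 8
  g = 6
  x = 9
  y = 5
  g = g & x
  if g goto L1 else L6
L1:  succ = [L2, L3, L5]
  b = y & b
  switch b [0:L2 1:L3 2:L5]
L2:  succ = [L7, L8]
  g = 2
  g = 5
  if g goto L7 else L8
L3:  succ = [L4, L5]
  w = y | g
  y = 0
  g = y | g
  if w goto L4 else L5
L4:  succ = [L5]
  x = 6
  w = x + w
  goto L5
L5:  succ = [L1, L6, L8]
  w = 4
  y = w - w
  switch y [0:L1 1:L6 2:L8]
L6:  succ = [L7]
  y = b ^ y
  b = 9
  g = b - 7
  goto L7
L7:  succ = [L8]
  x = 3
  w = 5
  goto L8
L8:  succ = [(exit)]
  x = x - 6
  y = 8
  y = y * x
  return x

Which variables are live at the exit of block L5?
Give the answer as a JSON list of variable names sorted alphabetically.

Block summaries:
  L0 def {b,g,x,y} use ∅
  L1 def {b} use {b,y}
  L2 def {g} use ∅
  L3 def {g,w,y} use {g,y}
  L4 def {w,x} use {w}
  L5 def {w,y} use ∅
  L6 def {b,g,y} use {b,y}
  L7 def {w,x} use ∅
  L8 def {x,y} use {x}

Live sets:
  L0 li=∅ lo={b,g,x,y}
  L1 li={b,g,x,y} lo={b,g,x,y}
  L2 li={x} lo={x}
  L3 li={b,g,x,y} lo={b,g,w,x}
  L4 li={b,g,w} lo={b,g,x}
  L5 li={b,g,x} lo={b,g,x,y}
  L6 li={b,y} lo=∅
  L7 li=∅ lo={x}
  L8 li={x} lo=∅

live-out(L5) = ["b", "g", "x", "y"]

Answer: ["b", "g", "x", "y"]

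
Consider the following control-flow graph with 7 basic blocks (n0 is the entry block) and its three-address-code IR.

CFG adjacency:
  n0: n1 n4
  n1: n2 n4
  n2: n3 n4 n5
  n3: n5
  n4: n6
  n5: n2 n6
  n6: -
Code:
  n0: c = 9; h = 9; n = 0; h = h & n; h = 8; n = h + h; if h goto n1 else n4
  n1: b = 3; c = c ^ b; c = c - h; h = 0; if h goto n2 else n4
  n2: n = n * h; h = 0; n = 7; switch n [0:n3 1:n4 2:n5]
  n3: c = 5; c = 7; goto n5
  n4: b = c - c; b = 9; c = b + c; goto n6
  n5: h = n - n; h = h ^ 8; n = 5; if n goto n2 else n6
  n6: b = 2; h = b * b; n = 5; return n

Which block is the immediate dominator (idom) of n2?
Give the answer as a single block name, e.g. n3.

idom tree: n1←n0 n2←n1 n3←n2 n4←n0 n5←n2 n6←n0
Dom∩ at merges:
  n2: preds {n1,n5}: {n0,n1} ∩ {n0,n1,n2,n5} = {n0,n1}; idom=n1
  n4: preds {n0,n1,n2}: {n0} ∩ {n0,n1} ∩ {n0,n1,n2} = {n0}; idom=n0
  n5: preds {n2,n3}: {n0,n1,n2} ∩ {n0,n1,n2,n3} = {n0,n1,n2}; idom=n2
  n6: preds {n4,n5}: {n0,n4} ∩ {n0,n1,n2,n5} = {n0}; idom=n0

idom(n2) = n1

Answer: n1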